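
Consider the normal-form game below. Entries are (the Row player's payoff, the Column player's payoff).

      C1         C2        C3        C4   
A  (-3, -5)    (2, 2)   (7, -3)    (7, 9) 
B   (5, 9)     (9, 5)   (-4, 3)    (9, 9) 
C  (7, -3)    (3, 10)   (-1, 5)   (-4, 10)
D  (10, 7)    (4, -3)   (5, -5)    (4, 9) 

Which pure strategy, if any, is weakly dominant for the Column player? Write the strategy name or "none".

C4 vs C1: A: 9>-5, B: 9=9, C: 10>-3, D: 9>7.
C4 vs C2: A: 9>2, B: 9>5, C: 10=10, D: 9>-3.
C4 vs C3: A: 9>-3, B: 9>3, C: 10>5, D: 9>-5.
C4 is at least as good as every other strategy against every opponent action, so it is weakly dominant.

C4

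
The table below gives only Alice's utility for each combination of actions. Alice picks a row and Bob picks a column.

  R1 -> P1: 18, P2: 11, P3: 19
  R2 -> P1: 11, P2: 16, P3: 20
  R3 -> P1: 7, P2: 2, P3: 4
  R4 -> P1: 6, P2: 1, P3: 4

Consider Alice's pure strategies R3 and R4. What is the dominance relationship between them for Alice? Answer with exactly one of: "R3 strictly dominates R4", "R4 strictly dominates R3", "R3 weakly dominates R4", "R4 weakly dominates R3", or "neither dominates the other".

Compare R3 to R4 across each opponent action: P1: 7>6, P2: 2>1, P3: 4=4.
R3 is at least as good everywhere and strictly better somewhere (tied only at P3), so R3 weakly but not strictly dominates R4.

R3 weakly dominates R4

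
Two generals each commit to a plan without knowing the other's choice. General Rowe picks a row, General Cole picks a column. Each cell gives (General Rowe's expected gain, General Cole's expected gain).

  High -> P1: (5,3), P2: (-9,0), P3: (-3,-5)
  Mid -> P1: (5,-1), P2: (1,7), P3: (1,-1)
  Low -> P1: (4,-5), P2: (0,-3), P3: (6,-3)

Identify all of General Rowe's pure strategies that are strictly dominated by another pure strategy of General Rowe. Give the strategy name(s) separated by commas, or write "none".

none

High is not dominated — it holds its own against Mid at P1 (5=5); Low at P1 (5>4).
Mid: no other strategy beats it everywhere (High at P1 (5=5); Low at P1 (5>4)).
Low is not dominated — it holds its own against High at P2 (0>-9); Mid at P3 (6>1).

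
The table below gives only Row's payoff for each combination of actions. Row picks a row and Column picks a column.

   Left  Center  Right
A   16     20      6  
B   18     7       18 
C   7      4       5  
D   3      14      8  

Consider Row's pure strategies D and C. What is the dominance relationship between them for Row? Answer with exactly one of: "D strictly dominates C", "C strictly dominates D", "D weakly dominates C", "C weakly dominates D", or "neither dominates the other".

D's payoffs vs C's, by Column's action — Left: 3<7, Center: 14>4, Right: 8>5.
D does better at Center, Right but worse at Left; neither strategy dominates the other.

neither dominates the other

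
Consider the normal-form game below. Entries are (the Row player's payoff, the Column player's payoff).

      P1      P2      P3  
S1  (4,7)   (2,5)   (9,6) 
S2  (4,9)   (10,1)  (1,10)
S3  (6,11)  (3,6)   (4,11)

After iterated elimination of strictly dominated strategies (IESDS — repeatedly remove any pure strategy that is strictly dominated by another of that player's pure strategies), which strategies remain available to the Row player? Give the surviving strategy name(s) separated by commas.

For the Column player, P1 strictly dominates P2 on the remaining rows (S1: 7>5, S2: 9>1, S3: 11>6); eliminate P2.
Row S2 is eliminated: S3 beats it against every remaining column (P1: 6>4, P3: 4>1).
Among the remaining strategies, none is strictly dominated by another pure strategy of the same player, so the elimination stops.
Surviving strategies — the Row player: {S1, S3}; the Column player: {P1, P3}.

S1, S3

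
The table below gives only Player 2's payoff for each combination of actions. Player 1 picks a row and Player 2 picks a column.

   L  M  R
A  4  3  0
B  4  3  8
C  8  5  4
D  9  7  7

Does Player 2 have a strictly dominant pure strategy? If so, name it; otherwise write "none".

L fails to dominate R at B (4<8).
M fails to dominate L at A (3<4).
R fails to dominate L at A (0<4).
No single strategy dominates all the others.

none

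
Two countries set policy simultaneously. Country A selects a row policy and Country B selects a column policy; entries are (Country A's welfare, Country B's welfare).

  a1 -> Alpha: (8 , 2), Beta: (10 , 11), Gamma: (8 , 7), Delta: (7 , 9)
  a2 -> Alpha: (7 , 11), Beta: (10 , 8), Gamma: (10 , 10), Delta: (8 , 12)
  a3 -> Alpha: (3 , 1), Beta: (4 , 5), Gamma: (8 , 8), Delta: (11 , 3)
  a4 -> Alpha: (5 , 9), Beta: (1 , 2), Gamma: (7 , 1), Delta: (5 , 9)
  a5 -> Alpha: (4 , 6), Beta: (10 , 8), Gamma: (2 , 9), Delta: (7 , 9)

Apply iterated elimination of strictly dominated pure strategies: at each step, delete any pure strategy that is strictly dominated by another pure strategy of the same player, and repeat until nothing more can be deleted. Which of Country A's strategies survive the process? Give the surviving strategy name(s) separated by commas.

a1, a2, a3, a5

Row a4 is eliminated: a1 beats it against every remaining column (Alpha: 8>5, Beta: 10>1, Gamma: 8>7, Delta: 7>5).
Country B's strategy Alpha is strictly dominated by Delta (a1: 9>2, a2: 12>11, a3: 3>1, a5: 9>6) and is removed.
Among the remaining strategies, none is strictly dominated by another pure strategy of the same player, so the elimination stops.
Surviving strategies — Country A: {a1, a2, a3, a5}; Country B: {Beta, Gamma, Delta}.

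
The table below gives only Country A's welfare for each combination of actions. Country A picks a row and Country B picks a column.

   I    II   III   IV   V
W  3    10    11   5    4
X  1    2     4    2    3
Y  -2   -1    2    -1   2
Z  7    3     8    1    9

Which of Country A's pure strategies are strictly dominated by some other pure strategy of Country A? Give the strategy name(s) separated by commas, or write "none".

Nothing dominates W: X at I (3>1); Y at I (3>-2); Z at II (10>3).
W strictly dominates X — I: 3>1, II: 10>2, III: 11>4, IV: 5>2, V: 4>3.
W strictly dominates Y — I: 3>-2, II: 10>-1, III: 11>2, IV: 5>-1, V: 4>2.
Nothing dominates Z: W at I (7>3); X at I (7>1); Y at I (7>-2).

X, Y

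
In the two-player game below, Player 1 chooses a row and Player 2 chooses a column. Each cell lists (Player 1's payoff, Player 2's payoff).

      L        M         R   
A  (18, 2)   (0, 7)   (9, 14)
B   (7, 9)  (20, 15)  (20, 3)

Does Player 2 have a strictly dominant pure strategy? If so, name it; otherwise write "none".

none

L fails to dominate M at A (2<7).
M fails to dominate R at A (7<14).
R fails to dominate L at B (3<9).
No single strategy dominates all the others.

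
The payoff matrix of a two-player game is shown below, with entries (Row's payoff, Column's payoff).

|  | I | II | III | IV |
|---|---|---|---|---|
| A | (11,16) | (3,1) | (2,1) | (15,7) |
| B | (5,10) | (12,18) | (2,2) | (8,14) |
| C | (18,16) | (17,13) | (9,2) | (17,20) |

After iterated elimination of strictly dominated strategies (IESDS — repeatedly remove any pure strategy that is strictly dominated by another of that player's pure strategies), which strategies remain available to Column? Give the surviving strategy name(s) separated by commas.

IV

Row A is eliminated: C beats it against every remaining column (I: 18>11, II: 17>3, III: 9>2, IV: 17>15).
Row B is eliminated: C beats it against every remaining column (I: 18>5, II: 17>12, III: 9>2, IV: 17>8).
Column's strategy I is strictly dominated by IV (C: 20>16) and is removed.
Column II is eliminated: IV beats it against every remaining row (C: 20>13).
Column's strategy III is strictly dominated by IV (C: 20>2) and is removed.
Among the remaining strategies, none is strictly dominated by another pure strategy of the same player, so the elimination stops.
Surviving strategies — Row: {C}; Column: {IV}.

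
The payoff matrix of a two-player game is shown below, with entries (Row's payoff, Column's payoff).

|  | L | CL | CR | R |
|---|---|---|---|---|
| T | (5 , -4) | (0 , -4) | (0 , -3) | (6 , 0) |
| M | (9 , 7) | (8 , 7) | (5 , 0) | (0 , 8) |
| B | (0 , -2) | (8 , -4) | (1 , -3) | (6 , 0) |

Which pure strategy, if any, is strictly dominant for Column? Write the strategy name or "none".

R

R vs L: T: 0>-4, M: 8>7, B: 0>-2.
R vs CL: T: 0>-4, M: 8>7, B: 0>-4.
R vs CR: T: 0>-3, M: 8>0, B: 0>-3.
R strictly beats every other strategy against every opponent action, so it is strictly dominant.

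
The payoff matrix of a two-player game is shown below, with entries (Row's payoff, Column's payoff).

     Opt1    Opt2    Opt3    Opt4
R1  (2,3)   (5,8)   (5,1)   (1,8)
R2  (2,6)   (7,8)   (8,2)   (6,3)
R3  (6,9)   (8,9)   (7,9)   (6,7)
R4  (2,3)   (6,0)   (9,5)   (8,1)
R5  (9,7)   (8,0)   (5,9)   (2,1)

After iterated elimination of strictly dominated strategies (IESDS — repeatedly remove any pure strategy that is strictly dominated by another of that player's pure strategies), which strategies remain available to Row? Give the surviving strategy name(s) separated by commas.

R2, R3, R4, R5

Row R1 is eliminated: R3 beats it against every remaining column (Opt1: 6>2, Opt2: 8>5, Opt3: 7>5, Opt4: 6>1).
For Column, Opt1 strictly dominates Opt4 on the remaining rows (R2: 6>3, R3: 9>7, R4: 3>1, R5: 7>1); eliminate Opt4.
Among the remaining strategies, none is strictly dominated by another pure strategy of the same player, so the elimination stops.
Surviving strategies — Row: {R2, R3, R4, R5}; Column: {Opt1, Opt2, Opt3}.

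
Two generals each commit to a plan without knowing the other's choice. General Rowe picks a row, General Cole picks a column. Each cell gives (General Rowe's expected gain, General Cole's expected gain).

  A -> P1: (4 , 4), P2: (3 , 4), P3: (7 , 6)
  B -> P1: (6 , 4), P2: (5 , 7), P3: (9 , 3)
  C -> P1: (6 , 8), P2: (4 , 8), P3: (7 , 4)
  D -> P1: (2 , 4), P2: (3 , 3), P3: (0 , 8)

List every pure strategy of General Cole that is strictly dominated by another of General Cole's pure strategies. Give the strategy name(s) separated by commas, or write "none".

none

P1 is not dominated — it holds its own against P2 at A (4=4); P3 at B (4>3).
P2: no other strategy beats it everywhere (P1 at A (4=4); P3 at B (7>3)).
Nothing dominates P3: P1 at A (6>4); P2 at A (6>4).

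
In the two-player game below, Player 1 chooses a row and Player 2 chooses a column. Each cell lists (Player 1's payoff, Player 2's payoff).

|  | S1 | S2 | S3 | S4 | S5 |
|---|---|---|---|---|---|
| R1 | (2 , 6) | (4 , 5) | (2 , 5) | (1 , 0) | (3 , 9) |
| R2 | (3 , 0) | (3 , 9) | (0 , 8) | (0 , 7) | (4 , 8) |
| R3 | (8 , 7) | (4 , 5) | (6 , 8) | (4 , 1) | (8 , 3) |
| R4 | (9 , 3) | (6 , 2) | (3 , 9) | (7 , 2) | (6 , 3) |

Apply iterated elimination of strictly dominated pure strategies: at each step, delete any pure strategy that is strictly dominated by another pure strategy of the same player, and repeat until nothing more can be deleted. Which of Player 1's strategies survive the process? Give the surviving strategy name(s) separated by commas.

Row R1 is eliminated: R4 beats it against every remaining column (S1: 9>2, S2: 6>4, S3: 3>2, S4: 7>1, S5: 6>3).
For Player 1, R3 strictly dominates R2 on the remaining columns (S1: 8>3, S2: 4>3, S3: 6>0, S4: 4>0, S5: 8>4); eliminate R2.
Column S1 is eliminated: S3 beats it against every remaining row (R3: 8>7, R4: 9>3).
For Player 2, S3 strictly dominates S2 on the remaining rows (R3: 8>5, R4: 9>2); eliminate S2.
Column S4 is eliminated: S3 beats it against every remaining row (R3: 8>1, R4: 9>2).
Player 1's strategy R4 is strictly dominated by R3 (S3: 6>3, S5: 8>6) and is removed.
Player 2's strategy S5 is strictly dominated by S3 (R3: 8>3) and is removed.
Among the remaining strategies, none is strictly dominated by another pure strategy of the same player, so the elimination stops.
Surviving strategies — Player 1: {R3}; Player 2: {S3}.

R3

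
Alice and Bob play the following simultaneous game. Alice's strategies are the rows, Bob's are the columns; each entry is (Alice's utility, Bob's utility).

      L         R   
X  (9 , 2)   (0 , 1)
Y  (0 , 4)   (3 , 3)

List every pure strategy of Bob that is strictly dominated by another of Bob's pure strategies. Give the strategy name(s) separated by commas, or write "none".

L: no other strategy beats it everywhere (R at X (2>1)).
L strictly dominates R — X: 2>1, Y: 4>3.

R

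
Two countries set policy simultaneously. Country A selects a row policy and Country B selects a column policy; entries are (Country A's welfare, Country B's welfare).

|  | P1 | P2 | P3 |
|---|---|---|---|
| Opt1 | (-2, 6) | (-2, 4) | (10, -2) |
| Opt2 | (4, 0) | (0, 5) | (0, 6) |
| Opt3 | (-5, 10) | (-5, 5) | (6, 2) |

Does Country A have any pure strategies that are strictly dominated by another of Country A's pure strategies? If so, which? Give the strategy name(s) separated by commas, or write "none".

Opt1 is not dominated — it holds its own against Opt2 at P3 (10>0); Opt3 at P1 (-2>-5).
Opt2: no other strategy beats it everywhere (Opt1 at P1 (4>-2); Opt3 at P1 (4>-5)).
Opt1 strictly dominates Opt3 — P1: -2>-5, P2: -2>-5, P3: 10>6.

Opt3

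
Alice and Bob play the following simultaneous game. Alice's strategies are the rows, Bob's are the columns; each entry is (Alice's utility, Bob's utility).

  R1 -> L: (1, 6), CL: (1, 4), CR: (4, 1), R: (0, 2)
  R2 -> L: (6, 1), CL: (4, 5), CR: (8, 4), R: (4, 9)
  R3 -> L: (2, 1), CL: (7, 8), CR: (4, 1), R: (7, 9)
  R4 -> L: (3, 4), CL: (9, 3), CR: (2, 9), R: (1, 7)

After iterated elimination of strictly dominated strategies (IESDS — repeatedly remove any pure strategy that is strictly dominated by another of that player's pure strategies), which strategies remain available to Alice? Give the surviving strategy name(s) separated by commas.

R3

Alice's strategy R1 is strictly dominated by R2 (L: 6>1, CL: 4>1, CR: 8>4, R: 4>0) and is removed.
Bob's strategy L is strictly dominated by R (R2: 9>1, R3: 9>1, R4: 7>4) and is removed.
Column CL is eliminated: R beats it against every remaining row (R2: 9>5, R3: 9>8, R4: 7>3).
For Alice, R2 strictly dominates R4 on the remaining columns (CR: 8>2, R: 4>1); eliminate R4.
Column CR is eliminated: R beats it against every remaining row (R2: 9>4, R3: 9>1).
Row R2 is eliminated: R3 beats it against every remaining column (R: 7>4).
Among the remaining strategies, none is strictly dominated by another pure strategy of the same player, so the elimination stops.
Surviving strategies — Alice: {R3}; Bob: {R}.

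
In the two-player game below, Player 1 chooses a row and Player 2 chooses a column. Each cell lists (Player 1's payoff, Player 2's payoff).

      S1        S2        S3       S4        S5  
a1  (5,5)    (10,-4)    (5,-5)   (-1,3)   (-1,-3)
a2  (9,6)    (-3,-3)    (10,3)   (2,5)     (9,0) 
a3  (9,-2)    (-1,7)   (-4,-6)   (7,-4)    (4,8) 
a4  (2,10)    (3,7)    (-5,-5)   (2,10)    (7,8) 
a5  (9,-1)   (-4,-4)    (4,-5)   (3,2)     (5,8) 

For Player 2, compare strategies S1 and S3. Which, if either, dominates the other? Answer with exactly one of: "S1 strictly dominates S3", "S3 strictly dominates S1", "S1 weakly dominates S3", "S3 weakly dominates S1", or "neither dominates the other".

S1 strictly dominates S3

Compare S1 to S3 across every action of Player 1: a1: 5>-5, a2: 6>3, a3: -2>-6, a4: 10>-5, a5: -1>-5.
S1 gives a strictly higher payoff against every action of Player 1, so S1 strictly dominates S3.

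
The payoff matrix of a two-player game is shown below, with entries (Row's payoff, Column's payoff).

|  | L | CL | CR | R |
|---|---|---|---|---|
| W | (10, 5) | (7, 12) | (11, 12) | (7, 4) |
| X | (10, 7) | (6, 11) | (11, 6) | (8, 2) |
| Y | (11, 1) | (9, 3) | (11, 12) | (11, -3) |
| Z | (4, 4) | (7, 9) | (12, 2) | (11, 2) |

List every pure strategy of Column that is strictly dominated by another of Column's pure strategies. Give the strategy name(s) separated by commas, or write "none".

L, R

L: dominated, since CL does at least as well everywhere (W: 12>5, X: 11>7, Y: 3>1, Z: 9>4).
CL: no other strategy beats it everywhere (L at W (12>5); CR at W (12=12); R at W (12>4)).
CR: no other strategy beats it everywhere (L at W (12>5); CL at W (12=12); R at W (12>4)).
R: dominated, since L does at least as well everywhere (W: 5>4, X: 7>2, Y: 1>-3, Z: 4>2).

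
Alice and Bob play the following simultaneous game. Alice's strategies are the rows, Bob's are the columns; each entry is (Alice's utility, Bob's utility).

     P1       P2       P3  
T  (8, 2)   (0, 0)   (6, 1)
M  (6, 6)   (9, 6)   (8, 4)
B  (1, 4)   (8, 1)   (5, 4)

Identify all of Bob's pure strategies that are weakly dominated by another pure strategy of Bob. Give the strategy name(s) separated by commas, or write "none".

P2, P3

Nothing dominates P1: P2 at T (2>0); P3 at T (2>1).
P2 is weakly dominated by P1 (T: 2>0, M: 6=6, B: 4>1).
P3: dominated, since P1 does at least as well everywhere (T: 2>1, M: 6>4, B: 4=4).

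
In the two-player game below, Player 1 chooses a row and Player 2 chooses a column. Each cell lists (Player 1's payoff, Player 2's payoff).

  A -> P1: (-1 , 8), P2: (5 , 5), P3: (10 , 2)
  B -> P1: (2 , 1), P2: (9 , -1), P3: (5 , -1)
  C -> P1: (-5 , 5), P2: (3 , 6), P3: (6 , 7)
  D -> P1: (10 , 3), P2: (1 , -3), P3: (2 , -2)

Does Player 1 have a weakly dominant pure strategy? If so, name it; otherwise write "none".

A fails to dominate B at P1 (-1<2).
B fails to dominate A at P3 (5<10).
C fails to dominate A at P1 (-5<-1).
D fails to dominate A at P2 (1<5).
No single strategy dominates all the others.

none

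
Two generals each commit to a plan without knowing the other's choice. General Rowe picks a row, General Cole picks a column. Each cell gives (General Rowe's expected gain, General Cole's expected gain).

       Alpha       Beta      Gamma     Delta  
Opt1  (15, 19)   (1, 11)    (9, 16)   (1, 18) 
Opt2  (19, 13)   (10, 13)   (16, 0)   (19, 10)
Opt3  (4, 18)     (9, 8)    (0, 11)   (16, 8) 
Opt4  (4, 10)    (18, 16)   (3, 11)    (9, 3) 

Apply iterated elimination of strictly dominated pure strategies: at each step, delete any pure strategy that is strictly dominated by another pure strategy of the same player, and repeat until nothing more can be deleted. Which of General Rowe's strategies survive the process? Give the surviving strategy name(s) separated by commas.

Opt2, Opt4

General Rowe's strategy Opt1 is strictly dominated by Opt2 (Alpha: 19>15, Beta: 10>1, Gamma: 16>9, Delta: 19>1) and is removed.
Row Opt3 is eliminated: Opt2 beats it against every remaining column (Alpha: 19>4, Beta: 10>9, Gamma: 16>0, Delta: 19>16).
General Cole's strategy Gamma is strictly dominated by Beta (Opt2: 13>0, Opt4: 16>11) and is removed.
For General Cole, Alpha strictly dominates Delta on the remaining rows (Opt2: 13>10, Opt4: 10>3); eliminate Delta.
Among the remaining strategies, none is strictly dominated by another pure strategy of the same player, so the elimination stops.
Surviving strategies — General Rowe: {Opt2, Opt4}; General Cole: {Alpha, Beta}.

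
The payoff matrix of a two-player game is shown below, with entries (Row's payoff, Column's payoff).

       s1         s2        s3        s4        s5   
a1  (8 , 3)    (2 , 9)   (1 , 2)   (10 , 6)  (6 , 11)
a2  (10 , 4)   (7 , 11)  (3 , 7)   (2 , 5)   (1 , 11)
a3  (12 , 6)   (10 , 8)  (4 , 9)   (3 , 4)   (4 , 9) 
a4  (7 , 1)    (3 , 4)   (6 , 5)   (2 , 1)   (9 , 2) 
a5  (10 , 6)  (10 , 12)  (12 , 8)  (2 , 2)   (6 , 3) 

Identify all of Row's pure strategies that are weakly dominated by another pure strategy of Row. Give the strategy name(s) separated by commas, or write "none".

a1: no other strategy beats it everywhere (a2 at s4 (10>2); a3 at s4 (10>3); a4 at s1 (8>7); a5 at s4 (10>2)).
a2 is weakly dominated by a3 (s1: 12>10, s2: 10>7, s3: 4>3, s4: 3>2, s5: 4>1).
a3 is not dominated — it holds its own against a1 at s1 (12>8); a2 at s1 (12>10); a4 at s1 (12>7); a5 at s1 (12>10).
a4: no other strategy beats it everywhere (a1 at s2 (3>2); a2 at s3 (6>3); a3 at s3 (6>4); a5 at s5 (9>6)).
a5: no other strategy beats it everywhere (a1 at s1 (10>8); a2 at s2 (10>7); a3 at s3 (12>4); a4 at s1 (10>7)).

a2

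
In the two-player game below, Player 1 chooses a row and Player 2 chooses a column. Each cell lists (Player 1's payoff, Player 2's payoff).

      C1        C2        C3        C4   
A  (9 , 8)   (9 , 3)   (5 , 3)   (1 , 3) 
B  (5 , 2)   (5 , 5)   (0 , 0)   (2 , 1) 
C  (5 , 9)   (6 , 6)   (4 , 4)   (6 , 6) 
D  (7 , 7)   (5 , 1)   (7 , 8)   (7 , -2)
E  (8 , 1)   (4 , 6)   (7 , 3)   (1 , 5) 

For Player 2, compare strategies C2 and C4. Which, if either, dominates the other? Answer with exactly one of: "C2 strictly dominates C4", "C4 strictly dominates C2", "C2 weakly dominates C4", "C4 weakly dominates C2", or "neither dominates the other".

Compare C2 to C4 across every action of Player 1: A: 3=3, B: 5>1, C: 6=6, D: 1>-2, E: 6>5.
C2 is at least as good everywhere and strictly better somewhere (tied only at A, C), so C2 weakly but not strictly dominates C4.

C2 weakly dominates C4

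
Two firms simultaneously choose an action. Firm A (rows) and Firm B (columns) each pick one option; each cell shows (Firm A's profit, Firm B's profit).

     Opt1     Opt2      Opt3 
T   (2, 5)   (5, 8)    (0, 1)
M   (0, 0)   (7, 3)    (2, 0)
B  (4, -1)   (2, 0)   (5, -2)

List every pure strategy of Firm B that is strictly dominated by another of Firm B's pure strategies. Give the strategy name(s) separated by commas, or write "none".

Opt1 is strictly dominated by Opt2 (T: 8>5, M: 3>0, B: 0>-1).
Opt2 is not dominated — it holds its own against Opt1 at T (8>5); Opt3 at T (8>1).
Opt3: dominated, since Opt2 does at least as well everywhere (T: 8>1, M: 3>0, B: 0>-2).

Opt1, Opt3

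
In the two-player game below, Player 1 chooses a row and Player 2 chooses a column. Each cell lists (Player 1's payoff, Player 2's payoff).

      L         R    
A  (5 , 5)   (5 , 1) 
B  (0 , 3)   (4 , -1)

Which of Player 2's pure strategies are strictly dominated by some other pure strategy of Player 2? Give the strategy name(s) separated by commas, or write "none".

L: no other strategy beats it everywhere (R at A (5>1)).
R: dominated, since L does at least as well everywhere (A: 5>1, B: 3>-1).

R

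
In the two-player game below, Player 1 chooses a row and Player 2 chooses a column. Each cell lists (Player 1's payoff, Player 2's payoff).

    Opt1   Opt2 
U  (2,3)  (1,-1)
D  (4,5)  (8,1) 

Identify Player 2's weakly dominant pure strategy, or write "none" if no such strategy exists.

Opt1 vs Opt2: U: 3>-1, D: 5>1.
Opt1 is at least as good as every other strategy against every opponent action, so it is weakly dominant.

Opt1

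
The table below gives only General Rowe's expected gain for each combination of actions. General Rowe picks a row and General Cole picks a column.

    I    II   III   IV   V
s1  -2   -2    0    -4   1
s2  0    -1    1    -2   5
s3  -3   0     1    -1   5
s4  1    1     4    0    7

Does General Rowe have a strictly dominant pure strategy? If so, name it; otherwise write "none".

s4

s4 vs s1: I: 1>-2, II: 1>-2, III: 4>0, IV: 0>-4, V: 7>1.
s4 vs s2: I: 1>0, II: 1>-1, III: 4>1, IV: 0>-2, V: 7>5.
s4 vs s3: I: 1>-3, II: 1>0, III: 4>1, IV: 0>-1, V: 7>5.
s4 strictly beats every other strategy against every opponent action, so it is strictly dominant.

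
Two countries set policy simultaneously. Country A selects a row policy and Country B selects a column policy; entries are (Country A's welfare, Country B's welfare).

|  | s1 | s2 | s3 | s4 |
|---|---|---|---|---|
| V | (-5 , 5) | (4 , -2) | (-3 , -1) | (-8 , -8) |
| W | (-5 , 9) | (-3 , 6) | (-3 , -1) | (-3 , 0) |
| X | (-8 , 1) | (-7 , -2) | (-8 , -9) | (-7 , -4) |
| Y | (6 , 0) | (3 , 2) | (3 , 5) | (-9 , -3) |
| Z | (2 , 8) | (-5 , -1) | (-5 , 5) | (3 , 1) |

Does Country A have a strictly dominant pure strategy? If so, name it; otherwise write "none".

none

V fails to dominate W at s1 (-5=-5).
W fails to dominate V at s1 (-5=-5).
X fails to dominate V at s1 (-8<-5).
Y fails to dominate V at s2 (3<4).
Z fails to dominate V at s2 (-5<4).
No single strategy dominates all the others.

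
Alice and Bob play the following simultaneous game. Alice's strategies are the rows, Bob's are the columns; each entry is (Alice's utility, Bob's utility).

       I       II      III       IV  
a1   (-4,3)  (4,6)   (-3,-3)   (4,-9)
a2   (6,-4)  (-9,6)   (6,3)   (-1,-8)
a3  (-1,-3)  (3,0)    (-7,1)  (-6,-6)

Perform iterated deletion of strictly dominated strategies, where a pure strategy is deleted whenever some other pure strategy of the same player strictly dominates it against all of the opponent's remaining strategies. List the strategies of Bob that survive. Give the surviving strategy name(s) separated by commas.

For Bob, II strictly dominates I on the remaining rows (a1: 6>3, a2: 6>-4, a3: 0>-3); eliminate I.
For Alice, a1 strictly dominates a3 on the remaining columns (II: 4>3, III: -3>-7, IV: 4>-6); eliminate a3.
For Bob, II strictly dominates III on the remaining rows (a1: 6>-3, a2: 6>3); eliminate III.
Row a2 is eliminated: a1 beats it against every remaining column (II: 4>-9, IV: 4>-1).
For Bob, II strictly dominates IV on the remaining rows (a1: 6>-9); eliminate IV.
Among the remaining strategies, none is strictly dominated by another pure strategy of the same player, so the elimination stops.
Surviving strategies — Alice: {a1}; Bob: {II}.

II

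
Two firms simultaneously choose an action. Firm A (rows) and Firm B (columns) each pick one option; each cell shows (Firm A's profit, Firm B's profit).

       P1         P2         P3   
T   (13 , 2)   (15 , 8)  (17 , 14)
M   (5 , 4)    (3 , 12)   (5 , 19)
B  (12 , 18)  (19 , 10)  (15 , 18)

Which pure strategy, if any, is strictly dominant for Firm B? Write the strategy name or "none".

P1 fails to dominate P2 at T (2<8).
P2 fails to dominate P1 at B (10<18).
P3 fails to dominate P1 at B (18=18).
No single strategy dominates all the others.

none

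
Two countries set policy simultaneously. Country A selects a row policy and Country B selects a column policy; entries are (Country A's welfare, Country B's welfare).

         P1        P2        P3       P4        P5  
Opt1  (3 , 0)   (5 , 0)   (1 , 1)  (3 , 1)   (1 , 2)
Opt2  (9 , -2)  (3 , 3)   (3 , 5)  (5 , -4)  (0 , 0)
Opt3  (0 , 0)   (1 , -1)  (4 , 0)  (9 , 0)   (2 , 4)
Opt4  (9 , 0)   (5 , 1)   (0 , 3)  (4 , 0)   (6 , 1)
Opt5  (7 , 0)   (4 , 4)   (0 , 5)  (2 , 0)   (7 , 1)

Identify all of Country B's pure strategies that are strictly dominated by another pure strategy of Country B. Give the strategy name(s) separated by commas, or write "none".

P1: dominated, since P5 does at least as well everywhere (Opt1: 2>0, Opt2: 0>-2, Opt3: 4>0, Opt4: 1>0, Opt5: 1>0).
P3 strictly dominates P2 — Opt1: 1>0, Opt2: 5>3, Opt3: 0>-1, Opt4: 3>1, Opt5: 5>4.
P3 is not dominated — it holds its own against P1 at Opt1 (1>0); P2 at Opt1 (1>0); P4 at Opt1 (1=1); P5 at Opt2 (5>0).
P4: dominated, since P5 does at least as well everywhere (Opt1: 2>1, Opt2: 0>-4, Opt3: 4>0, Opt4: 1>0, Opt5: 1>0).
P5 is not dominated — it holds its own against P1 at Opt1 (2>0); P2 at Opt1 (2>0); P3 at Opt1 (2>1); P4 at Opt1 (2>1).

P1, P2, P4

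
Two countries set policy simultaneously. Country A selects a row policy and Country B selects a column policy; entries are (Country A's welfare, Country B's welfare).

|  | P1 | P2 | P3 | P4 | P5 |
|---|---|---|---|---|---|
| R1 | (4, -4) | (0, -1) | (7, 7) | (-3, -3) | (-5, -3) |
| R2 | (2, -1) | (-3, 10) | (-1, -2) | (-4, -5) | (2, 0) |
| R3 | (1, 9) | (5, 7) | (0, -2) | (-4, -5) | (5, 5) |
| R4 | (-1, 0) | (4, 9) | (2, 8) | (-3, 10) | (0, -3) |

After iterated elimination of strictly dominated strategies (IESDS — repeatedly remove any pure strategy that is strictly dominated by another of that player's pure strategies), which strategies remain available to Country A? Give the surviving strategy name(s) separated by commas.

Country B's strategy P5 is strictly dominated by P2 (R1: -1>-3, R2: 10>0, R3: 7>5, R4: 9>-3) and is removed.
Row R2 is eliminated: R1 beats it against every remaining column (P1: 4>2, P2: 0>-3, P3: 7>-1, P4: -3>-4).
Among the remaining strategies, none is strictly dominated by another pure strategy of the same player, so the elimination stops.
Surviving strategies — Country A: {R1, R3, R4}; Country B: {P1, P2, P3, P4}.

R1, R3, R4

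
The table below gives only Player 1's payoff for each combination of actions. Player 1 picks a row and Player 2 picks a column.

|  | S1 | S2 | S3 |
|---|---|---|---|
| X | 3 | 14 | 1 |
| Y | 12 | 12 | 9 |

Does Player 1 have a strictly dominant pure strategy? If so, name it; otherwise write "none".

X fails to dominate Y at S1 (3<12).
Y fails to dominate X at S2 (12<14).
No single strategy dominates all the others.

none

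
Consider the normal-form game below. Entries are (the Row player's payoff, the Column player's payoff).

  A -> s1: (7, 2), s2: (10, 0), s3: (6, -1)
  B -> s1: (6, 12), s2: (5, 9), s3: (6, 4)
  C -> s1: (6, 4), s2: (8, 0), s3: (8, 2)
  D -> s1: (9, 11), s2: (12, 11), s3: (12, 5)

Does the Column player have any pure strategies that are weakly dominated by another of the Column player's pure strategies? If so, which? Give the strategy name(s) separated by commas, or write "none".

s1: no other strategy beats it everywhere (s2 at A (2>0); s3 at A (2>-1)).
s1 weakly dominates s2 — A: 2>0, B: 12>9, C: 4>0, D: 11=11.
s3: dominated, since s1 does at least as well everywhere (A: 2>-1, B: 12>4, C: 4>2, D: 11>5).

s2, s3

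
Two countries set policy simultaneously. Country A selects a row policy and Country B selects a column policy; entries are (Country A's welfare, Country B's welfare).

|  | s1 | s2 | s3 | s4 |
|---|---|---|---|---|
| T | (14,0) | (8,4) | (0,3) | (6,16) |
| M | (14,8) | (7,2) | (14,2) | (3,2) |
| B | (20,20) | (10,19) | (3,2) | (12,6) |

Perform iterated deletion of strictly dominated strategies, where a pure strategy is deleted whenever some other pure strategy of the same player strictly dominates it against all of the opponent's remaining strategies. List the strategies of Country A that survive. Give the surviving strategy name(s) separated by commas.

For Country A, B strictly dominates T on the remaining columns (s1: 20>14, s2: 10>8, s3: 3>0, s4: 12>6); eliminate T.
For Country B, s1 strictly dominates s2 on the remaining rows (M: 8>2, B: 20>19); eliminate s2.
Column s3 is eliminated: s1 beats it against every remaining row (M: 8>2, B: 20>2).
For Country A, B strictly dominates M on the remaining columns (s1: 20>14, s4: 12>3); eliminate M.
Country B's strategy s4 is strictly dominated by s1 (B: 20>6) and is removed.
Among the remaining strategies, none is strictly dominated by another pure strategy of the same player, so the elimination stops.
Surviving strategies — Country A: {B}; Country B: {s1}.

B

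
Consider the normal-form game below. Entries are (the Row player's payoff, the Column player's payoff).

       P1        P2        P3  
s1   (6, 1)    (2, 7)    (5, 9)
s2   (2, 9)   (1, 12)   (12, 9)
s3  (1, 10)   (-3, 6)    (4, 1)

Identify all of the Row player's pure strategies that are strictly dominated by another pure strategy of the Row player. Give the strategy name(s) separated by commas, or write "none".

s1 is not dominated — it holds its own against s2 at P1 (6>2); s3 at P1 (6>1).
s2: no other strategy beats it everywhere (s1 at P3 (12>5); s3 at P1 (2>1)).
s3 is strictly dominated by s1 (P1: 6>1, P2: 2>-3, P3: 5>4).

s3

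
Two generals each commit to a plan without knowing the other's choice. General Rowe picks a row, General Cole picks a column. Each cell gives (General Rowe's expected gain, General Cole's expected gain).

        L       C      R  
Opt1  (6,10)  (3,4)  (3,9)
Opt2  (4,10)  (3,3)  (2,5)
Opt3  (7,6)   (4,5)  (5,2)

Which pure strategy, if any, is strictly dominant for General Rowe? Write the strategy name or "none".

Opt3 vs Opt1: L: 7>6, C: 4>3, R: 5>3.
Opt3 vs Opt2: L: 7>4, C: 4>3, R: 5>2.
Opt3 strictly beats every other strategy against every opponent action, so it is strictly dominant.

Opt3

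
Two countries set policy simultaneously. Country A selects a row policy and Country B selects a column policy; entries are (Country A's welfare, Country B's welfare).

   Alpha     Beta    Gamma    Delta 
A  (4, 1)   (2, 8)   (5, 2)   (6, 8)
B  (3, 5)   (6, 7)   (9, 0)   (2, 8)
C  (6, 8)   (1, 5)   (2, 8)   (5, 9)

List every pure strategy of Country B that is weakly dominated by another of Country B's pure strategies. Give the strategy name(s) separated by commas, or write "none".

Delta weakly dominates Alpha — A: 8>1, B: 8>5, C: 9>8.
Beta: dominated, since Delta does at least as well everywhere (A: 8=8, B: 8>7, C: 9>5).
Gamma: dominated, since Delta does at least as well everywhere (A: 8>2, B: 8>0, C: 9>8).
Nothing dominates Delta: Alpha at A (8>1); Beta at B (8>7); Gamma at A (8>2).

Alpha, Beta, Gamma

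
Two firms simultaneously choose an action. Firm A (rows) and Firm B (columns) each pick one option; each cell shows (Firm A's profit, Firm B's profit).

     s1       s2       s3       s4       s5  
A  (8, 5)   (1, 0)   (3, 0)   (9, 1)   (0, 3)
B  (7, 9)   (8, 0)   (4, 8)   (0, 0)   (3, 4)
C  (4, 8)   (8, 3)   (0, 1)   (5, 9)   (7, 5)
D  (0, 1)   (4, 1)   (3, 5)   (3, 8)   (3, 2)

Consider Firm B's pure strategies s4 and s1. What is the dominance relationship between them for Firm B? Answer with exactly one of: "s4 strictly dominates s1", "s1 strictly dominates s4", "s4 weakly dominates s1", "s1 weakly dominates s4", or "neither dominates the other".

Compare s4 to s1 across each choice by Firm A: A: 1<5, B: 0<9, C: 9>8, D: 8>1.
s4 does better at C, D but worse at A, B; neither strategy dominates the other.

neither dominates the other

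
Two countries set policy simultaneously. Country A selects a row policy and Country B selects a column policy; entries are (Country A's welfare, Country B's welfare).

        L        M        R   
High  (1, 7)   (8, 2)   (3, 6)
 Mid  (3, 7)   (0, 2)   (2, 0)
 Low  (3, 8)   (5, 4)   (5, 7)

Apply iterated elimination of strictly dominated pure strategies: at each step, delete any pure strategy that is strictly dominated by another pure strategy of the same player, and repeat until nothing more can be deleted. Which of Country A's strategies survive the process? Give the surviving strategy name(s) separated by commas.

Country B's strategy M is strictly dominated by L (High: 7>2, Mid: 7>2, Low: 8>4) and is removed.
Country A's strategy High is strictly dominated by Low (L: 3>1, R: 5>3) and is removed.
For Country B, L strictly dominates R on the remaining rows (Mid: 7>0, Low: 8>7); eliminate R.
Among the remaining strategies, none is strictly dominated by another pure strategy of the same player, so the elimination stops.
Surviving strategies — Country A: {Mid, Low}; Country B: {L}.

Mid, Low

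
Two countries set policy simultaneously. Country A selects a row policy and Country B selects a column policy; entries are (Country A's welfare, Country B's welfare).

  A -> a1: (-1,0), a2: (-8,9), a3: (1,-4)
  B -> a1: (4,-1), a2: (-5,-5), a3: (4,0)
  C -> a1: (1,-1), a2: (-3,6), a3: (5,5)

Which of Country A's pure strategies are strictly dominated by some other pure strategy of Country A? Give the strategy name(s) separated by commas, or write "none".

A: dominated, since B does at least as well everywhere (a1: 4>-1, a2: -5>-8, a3: 4>1).
Nothing dominates B: A at a1 (4>-1); C at a1 (4>1).
C: no other strategy beats it everywhere (A at a1 (1>-1); B at a2 (-3>-5)).

A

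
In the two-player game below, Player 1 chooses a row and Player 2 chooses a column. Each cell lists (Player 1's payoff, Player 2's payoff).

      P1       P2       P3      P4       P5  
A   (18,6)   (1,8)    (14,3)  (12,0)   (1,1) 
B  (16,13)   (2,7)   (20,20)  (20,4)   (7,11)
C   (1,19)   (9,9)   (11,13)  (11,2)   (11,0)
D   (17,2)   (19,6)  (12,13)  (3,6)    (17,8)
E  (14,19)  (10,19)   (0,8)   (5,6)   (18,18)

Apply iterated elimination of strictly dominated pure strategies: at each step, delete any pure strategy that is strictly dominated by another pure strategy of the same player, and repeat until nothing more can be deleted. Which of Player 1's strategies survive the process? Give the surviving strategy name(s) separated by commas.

For Player 2, P3 strictly dominates P4 on the remaining rows (A: 3>0, B: 20>4, C: 13>2, D: 13>6, E: 8>6); eliminate P4.
For Player 1, D strictly dominates C on the remaining columns (P1: 17>1, P2: 19>9, P3: 12>11, P5: 17>11); eliminate C.
Among the remaining strategies, none is strictly dominated by another pure strategy of the same player, so the elimination stops.
Surviving strategies — Player 1: {A, B, D, E}; Player 2: {P1, P2, P3, P5}.

A, B, D, E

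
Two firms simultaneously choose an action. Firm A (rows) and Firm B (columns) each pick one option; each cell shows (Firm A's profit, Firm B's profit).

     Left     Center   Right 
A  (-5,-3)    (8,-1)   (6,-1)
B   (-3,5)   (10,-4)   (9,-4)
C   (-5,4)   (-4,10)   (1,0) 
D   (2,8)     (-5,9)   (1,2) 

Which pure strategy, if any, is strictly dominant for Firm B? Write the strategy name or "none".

none

Left fails to dominate Center at A (-3<-1).
Center fails to dominate Left at B (-4<5).
Right fails to dominate Left at B (-4<5).
No single strategy dominates all the others.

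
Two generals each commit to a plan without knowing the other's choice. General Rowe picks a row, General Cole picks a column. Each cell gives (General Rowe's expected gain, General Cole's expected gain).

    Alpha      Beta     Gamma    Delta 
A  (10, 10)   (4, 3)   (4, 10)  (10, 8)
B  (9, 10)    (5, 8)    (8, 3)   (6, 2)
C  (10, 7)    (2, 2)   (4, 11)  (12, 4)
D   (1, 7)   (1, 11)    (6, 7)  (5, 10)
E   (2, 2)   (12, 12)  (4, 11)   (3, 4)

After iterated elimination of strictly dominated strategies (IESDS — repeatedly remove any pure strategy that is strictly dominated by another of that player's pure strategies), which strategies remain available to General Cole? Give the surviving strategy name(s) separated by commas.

Row D is eliminated: B beats it against every remaining column (Alpha: 9>1, Beta: 5>1, Gamma: 8>6, Delta: 6>5).
General Cole's strategy Delta is strictly dominated by Gamma (A: 10>8, B: 3>2, C: 11>4, E: 11>4) and is removed.
Among the remaining strategies, none is strictly dominated by another pure strategy of the same player, so the elimination stops.
Surviving strategies — General Rowe: {A, B, C, E}; General Cole: {Alpha, Beta, Gamma}.

Alpha, Beta, Gamma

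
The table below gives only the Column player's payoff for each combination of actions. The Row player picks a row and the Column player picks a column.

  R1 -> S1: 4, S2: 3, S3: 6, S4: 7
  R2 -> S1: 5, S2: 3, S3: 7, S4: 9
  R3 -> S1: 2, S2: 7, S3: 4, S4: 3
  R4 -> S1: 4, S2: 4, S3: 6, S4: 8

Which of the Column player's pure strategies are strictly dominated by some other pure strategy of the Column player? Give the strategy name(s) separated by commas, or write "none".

S1

S1: dominated, since S3 does at least as well everywhere (R1: 6>4, R2: 7>5, R3: 4>2, R4: 6>4).
S2: no other strategy beats it everywhere (S1 at R3 (7>2); S3 at R3 (7>4); S4 at R3 (7>3)).
S3: no other strategy beats it everywhere (S1 at R1 (6>4); S2 at R1 (6>3); S4 at R3 (4>3)).
S4: no other strategy beats it everywhere (S1 at R1 (7>4); S2 at R1 (7>3); S3 at R1 (7>6)).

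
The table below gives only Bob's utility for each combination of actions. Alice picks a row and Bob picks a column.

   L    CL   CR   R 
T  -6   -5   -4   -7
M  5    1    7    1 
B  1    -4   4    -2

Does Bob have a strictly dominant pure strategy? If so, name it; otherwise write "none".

CR vs L: T: -4>-6, M: 7>5, B: 4>1.
CR vs CL: T: -4>-5, M: 7>1, B: 4>-4.
CR vs R: T: -4>-7, M: 7>1, B: 4>-2.
CR strictly beats every other strategy against every opponent action, so it is strictly dominant.

CR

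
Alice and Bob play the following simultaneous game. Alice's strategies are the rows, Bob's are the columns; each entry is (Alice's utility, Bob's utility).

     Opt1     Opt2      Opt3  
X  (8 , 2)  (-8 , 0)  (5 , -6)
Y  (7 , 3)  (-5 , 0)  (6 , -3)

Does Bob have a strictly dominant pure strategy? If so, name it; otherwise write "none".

Opt1 vs Opt2: X: 2>0, Y: 3>0.
Opt1 vs Opt3: X: 2>-6, Y: 3>-3.
Opt1 strictly beats every other strategy against every opponent action, so it is strictly dominant.

Opt1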